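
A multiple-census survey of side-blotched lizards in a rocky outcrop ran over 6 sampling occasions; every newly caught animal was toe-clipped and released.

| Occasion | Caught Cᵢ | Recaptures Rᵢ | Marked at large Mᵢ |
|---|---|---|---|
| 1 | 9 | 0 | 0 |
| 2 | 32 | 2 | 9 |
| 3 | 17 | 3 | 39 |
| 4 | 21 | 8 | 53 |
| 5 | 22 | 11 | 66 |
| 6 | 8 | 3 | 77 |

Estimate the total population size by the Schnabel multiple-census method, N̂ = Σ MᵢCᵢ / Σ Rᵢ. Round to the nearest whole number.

Σ MᵢCᵢ = 0·9 + 9·32 + 39·17 + 53·21 + 66·22 + 77·8 = 0 + 288 + 663 + 1113 + 1452 + 616 = 4132
Σ Rᵢ = 0 + 2 + 3 + 8 + 11 + 3 = 27
N̂ = 4132 / 27 ≈ 153.0 → 153

N ≈ 153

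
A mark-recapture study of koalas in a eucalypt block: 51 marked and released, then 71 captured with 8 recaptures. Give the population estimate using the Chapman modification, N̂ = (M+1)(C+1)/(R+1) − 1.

N̂ = (51+1)(71+1)/(8+1) − 1 = 52·72/9 − 1
= 3744/9 − 1 = 416 − 1 = 415

N = 415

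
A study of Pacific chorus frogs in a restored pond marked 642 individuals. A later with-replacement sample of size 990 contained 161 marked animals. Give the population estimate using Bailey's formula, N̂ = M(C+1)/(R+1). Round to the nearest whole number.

N̂ = 642·(990+1)/(161+1) = 642·991/162 = 636222/162 ≈ 3927.3 → 3927

N ≈ 3927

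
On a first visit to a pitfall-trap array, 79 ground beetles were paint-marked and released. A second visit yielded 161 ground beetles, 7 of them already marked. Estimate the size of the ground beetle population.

N = (79 × 161) / 7 = 12719 / 7 = 1817

N = 1817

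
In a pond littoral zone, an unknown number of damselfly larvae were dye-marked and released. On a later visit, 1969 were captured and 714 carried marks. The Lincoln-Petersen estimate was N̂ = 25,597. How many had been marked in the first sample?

M = 9282

From N = M·C/R: M = N·R / C = 25597·714 / 1969 = 18276258 / 1969 = 9282.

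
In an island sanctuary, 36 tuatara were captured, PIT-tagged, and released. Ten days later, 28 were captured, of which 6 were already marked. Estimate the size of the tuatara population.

N = 168

The marked fraction in the recapture sample should equal the marked fraction in the population: 6/28 = 36/N.
N = (36 × 28) / 6 = 1008 / 6 = 168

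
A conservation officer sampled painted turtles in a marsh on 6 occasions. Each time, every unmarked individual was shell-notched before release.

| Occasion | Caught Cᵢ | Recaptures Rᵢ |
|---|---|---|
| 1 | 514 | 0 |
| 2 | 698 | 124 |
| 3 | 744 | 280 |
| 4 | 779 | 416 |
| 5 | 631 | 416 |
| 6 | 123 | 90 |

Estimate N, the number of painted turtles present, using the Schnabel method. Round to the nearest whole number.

N ≈ 2902

Marked at large before each occasion: Mᵢ = Σⱼ<ᵢ (Cⱼ − Rⱼ) → M1=0, M2=514, M3=1088, M4=1552, M5=1915, M6=2130
Σ MᵢCᵢ = 0·514 + 514·698 + 1088·744 + 1552·779 + 1915·631 + 2130·123 = 0 + 358772 + 809472 + 1209008 + 1208365 + 261990 = 3847607
Σ Rᵢ = 0 + 124 + 280 + 416 + 416 + 90 = 1326
N̂ = 3847607 / 1326 ≈ 2901.7 → 2902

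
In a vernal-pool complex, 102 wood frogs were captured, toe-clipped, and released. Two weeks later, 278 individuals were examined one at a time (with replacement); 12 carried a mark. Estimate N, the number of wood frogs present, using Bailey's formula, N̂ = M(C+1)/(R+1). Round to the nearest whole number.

N ≈ 2189

N̂ = 102·(278+1)/(12+1) = 102·279/13 = 28458/13 ≈ 2189.1 → 2189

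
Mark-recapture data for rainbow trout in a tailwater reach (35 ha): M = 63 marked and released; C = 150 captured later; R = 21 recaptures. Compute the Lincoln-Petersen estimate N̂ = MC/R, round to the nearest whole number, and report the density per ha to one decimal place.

N̂ = 63·150/21 = 9450/21 = 450
Density = N̂ / area = 450 / 35 ≈ 12.86 → 12.9 per ha

density ≈ 12.9 rainbow trout per ha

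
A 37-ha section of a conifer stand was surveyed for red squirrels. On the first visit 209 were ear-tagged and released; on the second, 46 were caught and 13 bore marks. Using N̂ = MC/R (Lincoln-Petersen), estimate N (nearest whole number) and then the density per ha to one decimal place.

density ≈ 20.0 red squirrels per ha

N̂ = 209·46/13 = 9614/13 ≈ 739.5 → 740
Density = N̂ / area = 740 / 37 = 20.0 per ha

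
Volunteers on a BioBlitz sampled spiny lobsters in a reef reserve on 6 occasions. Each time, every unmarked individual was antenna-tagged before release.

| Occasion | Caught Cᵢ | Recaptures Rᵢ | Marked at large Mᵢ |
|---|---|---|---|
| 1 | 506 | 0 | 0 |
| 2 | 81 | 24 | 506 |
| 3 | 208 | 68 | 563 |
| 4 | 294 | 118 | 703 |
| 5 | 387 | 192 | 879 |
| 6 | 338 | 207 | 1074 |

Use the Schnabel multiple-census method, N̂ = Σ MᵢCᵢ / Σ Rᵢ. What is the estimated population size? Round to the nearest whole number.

Σ MᵢCᵢ = 0·506 + 506·81 + 563·208 + 703·294 + 879·387 + 1074·338 = 0 + 40986 + 117104 + 206682 + 340173 + 363012 = 1067957
Σ Rᵢ = 0 + 24 + 68 + 118 + 192 + 207 = 609
N̂ = 1067957 / 609 ≈ 1753.6 → 1754

N ≈ 1754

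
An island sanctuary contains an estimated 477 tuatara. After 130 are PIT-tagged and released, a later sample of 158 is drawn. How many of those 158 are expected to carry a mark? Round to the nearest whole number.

expected recaptures ≈ 43

Expected recaptures E[R] = M·C / N.
E[R] = 130 × 158 / 477 = 20540 / 477 ≈ 43.1 → 43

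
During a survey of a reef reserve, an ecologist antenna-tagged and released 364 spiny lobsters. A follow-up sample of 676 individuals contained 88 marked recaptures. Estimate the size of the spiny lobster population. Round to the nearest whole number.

Lincoln-Petersen assumes M/N = R/C, so N = M·C / R.
N = (364 × 676) / 88 = 246064 / 88 ≈ 2796.2 → 2796

N ≈ 2796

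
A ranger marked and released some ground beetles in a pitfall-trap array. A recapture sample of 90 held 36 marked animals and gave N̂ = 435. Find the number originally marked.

From N = M·C/R: M = N·R / C = 435·36 / 90 = 15660 / 90 = 174.

M = 174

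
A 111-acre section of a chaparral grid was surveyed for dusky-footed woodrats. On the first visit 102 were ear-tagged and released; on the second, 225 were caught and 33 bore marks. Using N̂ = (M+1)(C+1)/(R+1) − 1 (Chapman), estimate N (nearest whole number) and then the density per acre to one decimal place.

N̂ = 103·226/34 − 1 = 23278/34 − 1 ≈ 683.6 → 684
Density = N̂ / area = 684 / 111 ≈ 6.16 → 6.2 per acre

density ≈ 6.2 dusky-footed woodrats per acre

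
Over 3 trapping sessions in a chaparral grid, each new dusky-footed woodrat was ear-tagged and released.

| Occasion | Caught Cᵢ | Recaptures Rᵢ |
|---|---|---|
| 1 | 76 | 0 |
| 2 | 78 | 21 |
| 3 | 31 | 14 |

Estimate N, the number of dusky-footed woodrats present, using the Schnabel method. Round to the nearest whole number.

N ≈ 287

Marked at large before each occasion: Mᵢ = Σⱼ<ᵢ (Cⱼ − Rⱼ) → M1=0, M2=76, M3=133
Σ MᵢCᵢ = 0·76 + 76·78 + 133·31 = 0 + 5928 + 4123 = 10051
Σ Rᵢ = 0 + 21 + 14 = 35
N̂ = 10051 / 35 ≈ 287.2 → 287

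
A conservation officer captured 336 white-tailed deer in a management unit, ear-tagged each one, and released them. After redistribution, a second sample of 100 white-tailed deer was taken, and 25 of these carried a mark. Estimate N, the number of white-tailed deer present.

N = 1344

N = (336 × 100) / 25 = 33600 / 25 = 1344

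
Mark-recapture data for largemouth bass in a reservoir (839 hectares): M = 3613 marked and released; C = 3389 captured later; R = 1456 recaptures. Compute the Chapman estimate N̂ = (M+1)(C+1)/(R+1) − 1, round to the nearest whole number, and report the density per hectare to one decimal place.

N̂ = 3614·3390/1457 − 1 = 12251460/1457 − 1 ≈ 8407.7 → 8408
Density = N̂ / area = 8408 / 839 ≈ 10.02 → 10.0 per hectare

density ≈ 10.0 largemouth bass per hectare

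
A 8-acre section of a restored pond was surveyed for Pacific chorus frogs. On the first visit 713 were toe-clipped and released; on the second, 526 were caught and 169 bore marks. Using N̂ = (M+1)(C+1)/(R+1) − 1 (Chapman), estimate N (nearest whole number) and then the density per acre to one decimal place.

N̂ = 714·527/170 − 1 = 376278/170 − 1 ≈ 2212.4 → 2212
Density = N̂ / area = 2212 / 8 ≈ 276.50 → 276.5 per acre

density ≈ 276.5 Pacific chorus frogs per acre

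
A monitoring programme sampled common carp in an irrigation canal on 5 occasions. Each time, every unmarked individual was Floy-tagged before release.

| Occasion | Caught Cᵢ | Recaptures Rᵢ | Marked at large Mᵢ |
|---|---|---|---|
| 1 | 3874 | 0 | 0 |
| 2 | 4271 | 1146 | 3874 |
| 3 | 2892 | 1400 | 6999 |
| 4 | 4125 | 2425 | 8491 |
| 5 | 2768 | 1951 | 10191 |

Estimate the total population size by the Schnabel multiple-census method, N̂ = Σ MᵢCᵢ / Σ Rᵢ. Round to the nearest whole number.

N ≈ 14,450

Σ MᵢCᵢ = 0·3874 + 3874·4271 + 6999·2892 + 8491·4125 + 10191·2768 = 0 + 16545854 + 20241108 + 35025375 + 28208688 = 100021025
Σ Rᵢ = 0 + 1146 + 1400 + 2425 + 1951 = 6922
N̂ = 100021025 / 6922 ≈ 14449.7 → 14450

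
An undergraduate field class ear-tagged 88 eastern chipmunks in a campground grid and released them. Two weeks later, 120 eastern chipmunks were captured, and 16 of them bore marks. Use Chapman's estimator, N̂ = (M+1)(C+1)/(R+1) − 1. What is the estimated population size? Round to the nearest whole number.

N ≈ 632

N̂ = (88+1)(120+1)/(16+1) − 1 = 89·121/17 − 1
= 10769/17 − 1 ≈ 633.47 − 1 ≈ 632.47 → 632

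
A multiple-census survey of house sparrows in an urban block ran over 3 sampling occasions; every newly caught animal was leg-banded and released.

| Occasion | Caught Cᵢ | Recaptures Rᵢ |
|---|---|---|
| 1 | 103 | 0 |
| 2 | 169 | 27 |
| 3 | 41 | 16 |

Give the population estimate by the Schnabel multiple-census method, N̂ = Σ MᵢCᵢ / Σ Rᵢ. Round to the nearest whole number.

N ≈ 638

Marked at large before each occasion: Mᵢ = Σⱼ<ᵢ (Cⱼ − Rⱼ) → M1=0, M2=103, M3=245
Σ MᵢCᵢ = 0·103 + 103·169 + 245·41 = 0 + 17407 + 10045 = 27452
Σ Rᵢ = 0 + 27 + 16 = 43
N̂ = 27452 / 43 ≈ 638.4 → 638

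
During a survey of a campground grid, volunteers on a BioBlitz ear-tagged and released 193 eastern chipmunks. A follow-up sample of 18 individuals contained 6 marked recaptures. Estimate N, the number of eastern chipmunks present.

If marked individuals mix randomly, R/C ≈ M/N, giving N ≈ M·C/R.
N = (193 × 18) / 6 = 3474 / 6 = 579

N = 579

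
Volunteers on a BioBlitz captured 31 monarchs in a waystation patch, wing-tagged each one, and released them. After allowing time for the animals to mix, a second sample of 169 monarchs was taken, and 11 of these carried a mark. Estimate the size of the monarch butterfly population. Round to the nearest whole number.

N = (31 × 169) / 11 = 5239 / 11 ≈ 476.3 → 476

N ≈ 476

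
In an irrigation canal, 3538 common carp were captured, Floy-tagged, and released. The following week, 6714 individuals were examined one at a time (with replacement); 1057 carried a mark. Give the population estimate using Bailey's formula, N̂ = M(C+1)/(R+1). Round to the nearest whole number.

N̂ = 3538·(6714+1)/(1057+1) = 3538·6715/1058 = 23757670/1058 ≈ 22455.3 → 22455

N ≈ 22,455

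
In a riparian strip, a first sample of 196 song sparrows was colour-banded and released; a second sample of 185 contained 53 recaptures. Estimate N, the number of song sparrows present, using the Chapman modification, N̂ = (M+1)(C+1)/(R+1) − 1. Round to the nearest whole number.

N ≈ 678

N̂ = (196+1)(185+1)/(53+1) − 1 = 197·186/54 − 1
= 36642/54 − 1 ≈ 678.6 − 1 ≈ 677.6 → 678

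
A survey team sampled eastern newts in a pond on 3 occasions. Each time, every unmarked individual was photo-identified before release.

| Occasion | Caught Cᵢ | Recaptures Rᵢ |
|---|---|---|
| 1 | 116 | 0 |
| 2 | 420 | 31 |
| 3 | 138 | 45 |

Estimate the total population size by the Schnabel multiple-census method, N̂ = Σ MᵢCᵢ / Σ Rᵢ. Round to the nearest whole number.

Marked at large before each occasion: Mᵢ = Σⱼ<ᵢ (Cⱼ − Rⱼ) → M1=0, M2=116, M3=505
Σ MᵢCᵢ = 0·116 + 116·420 + 505·138 = 0 + 48720 + 69690 = 118410
Σ Rᵢ = 0 + 31 + 45 = 76
N̂ = 118410 / 76 ≈ 1558.0 → 1558

N ≈ 1558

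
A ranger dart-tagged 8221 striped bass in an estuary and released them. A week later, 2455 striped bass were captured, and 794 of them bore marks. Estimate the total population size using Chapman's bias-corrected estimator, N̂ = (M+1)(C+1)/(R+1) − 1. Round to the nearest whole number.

N ≈ 25,399

N̂ = (8221+1)(2455+1)/(794+1) − 1 = 8222·2456/795 − 1
= 20193232/795 − 1 ≈ 25400.3 − 1 ≈ 25399.3 → 25399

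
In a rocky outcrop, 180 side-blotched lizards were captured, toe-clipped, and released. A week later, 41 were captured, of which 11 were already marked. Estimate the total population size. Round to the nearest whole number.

N ≈ 671

N = (180 × 41) / 11 = 7380 / 11 ≈ 670.9 → 671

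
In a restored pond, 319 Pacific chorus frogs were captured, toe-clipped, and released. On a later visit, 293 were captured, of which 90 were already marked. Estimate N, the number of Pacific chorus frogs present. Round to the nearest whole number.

Lincoln-Petersen assumes M/N = R/C, so N = M·C / R.
N = (319 × 293) / 90 = 93467 / 90 ≈ 1038.5 → 1039

N ≈ 1039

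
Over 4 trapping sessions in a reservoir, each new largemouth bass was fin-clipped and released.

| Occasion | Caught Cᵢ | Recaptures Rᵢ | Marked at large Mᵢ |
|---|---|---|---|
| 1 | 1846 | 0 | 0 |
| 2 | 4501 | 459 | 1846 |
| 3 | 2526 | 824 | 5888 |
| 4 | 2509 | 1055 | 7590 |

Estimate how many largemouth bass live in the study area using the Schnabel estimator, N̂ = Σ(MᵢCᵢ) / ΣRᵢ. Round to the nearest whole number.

N ≈ 18,060

Σ MᵢCᵢ = 0·1846 + 1846·4501 + 5888·2526 + 7590·2509 = 0 + 8308846 + 14873088 + 19043310 = 42225244
Σ Rᵢ = 0 + 459 + 824 + 1055 = 2338
N̂ = 42225244 / 2338 ≈ 18060.4 → 18060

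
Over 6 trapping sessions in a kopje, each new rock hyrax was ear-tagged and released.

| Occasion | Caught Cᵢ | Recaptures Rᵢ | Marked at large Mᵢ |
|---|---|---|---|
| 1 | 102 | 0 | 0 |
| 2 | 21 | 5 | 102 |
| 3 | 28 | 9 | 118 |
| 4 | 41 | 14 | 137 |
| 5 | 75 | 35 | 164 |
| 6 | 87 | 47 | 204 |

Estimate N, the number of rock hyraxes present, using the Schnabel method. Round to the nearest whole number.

Σ MᵢCᵢ = 0·102 + 102·21 + 118·28 + 137·41 + 164·75 + 204·87 = 0 + 2142 + 3304 + 5617 + 12300 + 17748 = 41111
Σ Rᵢ = 0 + 5 + 9 + 14 + 35 + 47 = 110
N̂ = 41111 / 110 ≈ 373.7 → 374

N ≈ 374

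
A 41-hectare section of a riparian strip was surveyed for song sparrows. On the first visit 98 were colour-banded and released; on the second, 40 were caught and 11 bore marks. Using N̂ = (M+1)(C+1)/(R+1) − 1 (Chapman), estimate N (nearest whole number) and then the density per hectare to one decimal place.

density ≈ 8.2 song sparrows per hectare

N̂ = 99·41/12 − 1 = 4059/12 − 1 ≈ 337.2 → 337
Density = N̂ / area = 337 / 41 ≈ 8.22 → 8.2 per hectare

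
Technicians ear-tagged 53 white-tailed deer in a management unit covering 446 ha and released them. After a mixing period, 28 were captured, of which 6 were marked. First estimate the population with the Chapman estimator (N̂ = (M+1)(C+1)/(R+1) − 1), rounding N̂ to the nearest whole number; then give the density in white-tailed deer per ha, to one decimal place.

density ≈ 0.5 white-tailed deer per ha

N̂ = 54·29/7 − 1 = 1566/7 − 1 ≈ 222.7 → 223
Density = N̂ / area = 223 / 446 ≈ 0.50 → 0.5 per ha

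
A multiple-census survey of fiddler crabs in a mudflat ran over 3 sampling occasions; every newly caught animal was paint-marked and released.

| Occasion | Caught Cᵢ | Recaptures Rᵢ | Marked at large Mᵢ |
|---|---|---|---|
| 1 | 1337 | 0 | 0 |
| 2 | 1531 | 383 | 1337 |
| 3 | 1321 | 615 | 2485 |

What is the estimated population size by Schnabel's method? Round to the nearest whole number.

N ≈ 5340

Σ MᵢCᵢ = 0·1337 + 1337·1531 + 2485·1321 = 0 + 2046947 + 3282685 = 5329632
Σ Rᵢ = 0 + 383 + 615 = 998
N̂ = 5329632 / 998 ≈ 5340.3 → 5340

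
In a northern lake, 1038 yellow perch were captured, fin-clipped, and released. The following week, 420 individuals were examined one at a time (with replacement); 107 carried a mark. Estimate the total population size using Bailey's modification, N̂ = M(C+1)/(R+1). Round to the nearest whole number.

N ≈ 4046

N̂ = 1038·(420+1)/(107+1) = 1038·421/108 = 436998/108 ≈ 4046.3 → 4046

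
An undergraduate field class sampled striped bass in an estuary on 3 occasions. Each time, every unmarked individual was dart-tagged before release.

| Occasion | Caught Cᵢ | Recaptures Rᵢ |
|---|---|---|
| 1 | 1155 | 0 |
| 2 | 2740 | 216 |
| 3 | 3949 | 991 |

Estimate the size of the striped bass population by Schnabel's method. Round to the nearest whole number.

N ≈ 14,659

Marked at large before each occasion: Mᵢ = Σⱼ<ᵢ (Cⱼ − Rⱼ) → M1=0, M2=1155, M3=3679
Σ MᵢCᵢ = 0·1155 + 1155·2740 + 3679·3949 = 0 + 3164700 + 14528371 = 17693071
Σ Rᵢ = 0 + 216 + 991 = 1207
N̂ = 17693071 / 1207 ≈ 14658.7 → 14659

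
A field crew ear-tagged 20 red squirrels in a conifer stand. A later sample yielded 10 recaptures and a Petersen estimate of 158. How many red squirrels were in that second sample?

From N = M·C/R: C = N·R / M = 158·10 / 20 = 1580 / 20 = 79.

C = 79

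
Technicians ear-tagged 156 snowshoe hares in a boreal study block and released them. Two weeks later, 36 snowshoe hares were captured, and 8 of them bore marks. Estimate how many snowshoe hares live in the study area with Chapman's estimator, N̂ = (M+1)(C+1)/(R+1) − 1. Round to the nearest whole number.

N ≈ 644

N̂ = (156+1)(36+1)/(8+1) − 1 = 157·37/9 − 1
= 5809/9 − 1 ≈ 645.4 − 1 ≈ 644.4 → 644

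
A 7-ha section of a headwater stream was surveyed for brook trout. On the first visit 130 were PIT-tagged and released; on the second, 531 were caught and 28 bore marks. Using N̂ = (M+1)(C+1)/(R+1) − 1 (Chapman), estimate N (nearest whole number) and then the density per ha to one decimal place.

N̂ = 131·532/29 − 1 = 69692/29 − 1 ≈ 2402.2 → 2402
Density = N̂ / area = 2402 / 7 ≈ 343.14 → 343.1 per ha

density ≈ 343.1 brook trout per ha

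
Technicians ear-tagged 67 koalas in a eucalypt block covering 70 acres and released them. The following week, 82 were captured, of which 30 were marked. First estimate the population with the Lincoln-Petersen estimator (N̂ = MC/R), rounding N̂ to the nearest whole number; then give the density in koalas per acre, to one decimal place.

N̂ = 67·82/30 = 5494/30 ≈ 183.1 → 183
Density = N̂ / area = 183 / 70 ≈ 2.61 → 2.6 per acre

density ≈ 2.6 koalas per acre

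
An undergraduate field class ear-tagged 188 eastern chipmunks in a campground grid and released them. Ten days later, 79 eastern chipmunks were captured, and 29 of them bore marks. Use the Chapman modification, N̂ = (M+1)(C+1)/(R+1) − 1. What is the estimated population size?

N = 503

N̂ = (188+1)(79+1)/(29+1) − 1 = 189·80/30 − 1
= 15120/30 − 1 = 504 − 1 = 503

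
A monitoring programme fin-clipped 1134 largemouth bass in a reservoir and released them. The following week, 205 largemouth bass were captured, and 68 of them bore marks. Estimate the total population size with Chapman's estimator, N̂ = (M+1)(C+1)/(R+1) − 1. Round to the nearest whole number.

N ≈ 3388

N̂ = (1134+1)(205+1)/(68+1) − 1 = 1135·206/69 − 1
= 233810/69 − 1 ≈ 3388.6 − 1 ≈ 3387.6 → 3388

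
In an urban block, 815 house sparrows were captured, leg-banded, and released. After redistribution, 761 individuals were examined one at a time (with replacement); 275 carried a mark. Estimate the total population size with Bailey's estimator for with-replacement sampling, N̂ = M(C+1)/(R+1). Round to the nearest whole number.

N ≈ 2250

N̂ = 815·(761+1)/(275+1) = 815·762/276 = 621030/276 ≈ 2250.1 → 2250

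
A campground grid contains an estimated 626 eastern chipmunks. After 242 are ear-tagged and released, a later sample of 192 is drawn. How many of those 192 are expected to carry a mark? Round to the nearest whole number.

expected recaptures ≈ 74

The marked fraction of the population is 242/626, so in a sample of 192 expect C·(M/N) marked.
E[R] = 242 × 192 / 626 = 46464 / 626 ≈ 74.2 → 74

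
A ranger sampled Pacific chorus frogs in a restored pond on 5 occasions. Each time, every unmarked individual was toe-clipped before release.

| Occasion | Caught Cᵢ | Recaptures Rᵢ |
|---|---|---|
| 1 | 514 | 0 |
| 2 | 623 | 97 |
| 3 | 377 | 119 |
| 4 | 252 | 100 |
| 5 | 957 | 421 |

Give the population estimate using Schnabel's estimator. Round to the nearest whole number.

N ≈ 3293

Marked at large before each occasion: Mᵢ = Σⱼ<ᵢ (Cⱼ − Rⱼ) → M1=0, M2=514, M3=1040, M4=1298, M5=1450
Σ MᵢCᵢ = 0·514 + 514·623 + 1040·377 + 1298·252 + 1450·957 = 0 + 320222 + 392080 + 327096 + 1387650 = 2427048
Σ Rᵢ = 0 + 97 + 119 + 100 + 421 = 737
N̂ = 2427048 / 737 ≈ 3293.1 → 3293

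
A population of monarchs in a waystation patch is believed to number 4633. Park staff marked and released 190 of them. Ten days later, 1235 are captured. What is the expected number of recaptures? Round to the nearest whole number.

expected recaptures ≈ 51

Expected recaptures E[R] = M·C / N.
E[R] = 190 × 1235 / 4633 = 234650 / 4633 ≈ 50.6 → 51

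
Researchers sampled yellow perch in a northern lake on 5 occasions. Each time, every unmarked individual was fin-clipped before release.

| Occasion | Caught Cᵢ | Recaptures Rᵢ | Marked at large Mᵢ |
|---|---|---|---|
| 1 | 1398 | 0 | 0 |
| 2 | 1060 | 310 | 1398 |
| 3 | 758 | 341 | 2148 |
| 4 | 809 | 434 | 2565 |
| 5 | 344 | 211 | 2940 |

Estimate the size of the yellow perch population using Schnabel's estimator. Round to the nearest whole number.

Σ MᵢCᵢ = 0·1398 + 1398·1060 + 2148·758 + 2565·809 + 2940·344 = 0 + 1481880 + 1628184 + 2075085 + 1011360 = 6196509
Σ Rᵢ = 0 + 310 + 341 + 434 + 211 = 1296
N̂ = 6196509 / 1296 ≈ 4781.3 → 4781

N ≈ 4781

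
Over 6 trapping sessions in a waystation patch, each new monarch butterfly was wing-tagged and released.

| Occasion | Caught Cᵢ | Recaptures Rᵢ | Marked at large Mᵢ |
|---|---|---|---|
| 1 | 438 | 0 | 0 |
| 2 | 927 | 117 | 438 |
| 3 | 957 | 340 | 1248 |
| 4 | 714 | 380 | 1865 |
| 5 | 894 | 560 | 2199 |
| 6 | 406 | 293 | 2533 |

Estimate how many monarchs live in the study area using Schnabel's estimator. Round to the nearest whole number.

N ≈ 3507

Σ MᵢCᵢ = 0·438 + 438·927 + 1248·957 + 1865·714 + 2199·894 + 2533·406 = 0 + 406026 + 1194336 + 1331610 + 1965906 + 1028398 = 5926276
Σ Rᵢ = 0 + 117 + 340 + 380 + 560 + 293 = 1690
N̂ = 5926276 / 1690 ≈ 3506.7 → 3507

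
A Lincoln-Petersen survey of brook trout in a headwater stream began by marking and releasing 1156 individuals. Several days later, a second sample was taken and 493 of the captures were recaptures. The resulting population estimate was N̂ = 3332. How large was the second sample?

From N = M·C/R: C = N·R / M = 3332·493 / 1156 = 1642676 / 1156 = 1421.

C = 1421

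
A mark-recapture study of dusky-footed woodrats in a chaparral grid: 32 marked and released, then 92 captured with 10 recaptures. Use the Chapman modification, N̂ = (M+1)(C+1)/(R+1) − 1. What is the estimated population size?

N = 278

N̂ = (32+1)(92+1)/(10+1) − 1 = 33·93/11 − 1
= 3069/11 − 1 = 279 − 1 = 278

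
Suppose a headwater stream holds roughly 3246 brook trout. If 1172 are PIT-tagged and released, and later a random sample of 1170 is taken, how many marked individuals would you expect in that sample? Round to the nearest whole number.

expected recaptures ≈ 422

Expected recaptures E[R] = M·C / N.
E[R] = 1172 × 1170 / 3246 = 1371240 / 3246 ≈ 422.4 → 422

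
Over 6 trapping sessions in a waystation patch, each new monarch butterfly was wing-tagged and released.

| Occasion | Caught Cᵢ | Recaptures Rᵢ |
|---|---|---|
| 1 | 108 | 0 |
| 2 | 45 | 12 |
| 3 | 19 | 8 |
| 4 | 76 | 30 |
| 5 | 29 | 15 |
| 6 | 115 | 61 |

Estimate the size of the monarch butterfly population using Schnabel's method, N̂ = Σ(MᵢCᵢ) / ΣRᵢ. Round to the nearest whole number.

N ≈ 391

Marked at large before each occasion: Mᵢ = Σⱼ<ᵢ (Cⱼ − Rⱼ) → M1=0, M2=108, M3=141, M4=152, M5=198, M6=212
Σ MᵢCᵢ = 0·108 + 108·45 + 141·19 + 152·76 + 198·29 + 212·115 = 0 + 4860 + 2679 + 11552 + 5742 + 24380 = 49213
Σ Rᵢ = 0 + 12 + 8 + 30 + 15 + 61 = 126
N̂ = 49213 / 126 ≈ 390.6 → 391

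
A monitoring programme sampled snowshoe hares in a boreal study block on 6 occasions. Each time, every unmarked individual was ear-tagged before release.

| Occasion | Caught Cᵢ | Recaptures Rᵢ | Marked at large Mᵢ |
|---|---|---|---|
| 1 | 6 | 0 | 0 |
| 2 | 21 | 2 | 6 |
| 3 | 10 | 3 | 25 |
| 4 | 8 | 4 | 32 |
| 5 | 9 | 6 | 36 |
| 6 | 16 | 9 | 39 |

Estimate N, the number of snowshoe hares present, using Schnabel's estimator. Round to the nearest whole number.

N ≈ 66

Σ MᵢCᵢ = 0·6 + 6·21 + 25·10 + 32·8 + 36·9 + 39·16 = 0 + 126 + 250 + 256 + 324 + 624 = 1580
Σ Rᵢ = 0 + 2 + 3 + 4 + 6 + 9 = 24
N̂ = 1580 / 24 ≈ 65.8 → 66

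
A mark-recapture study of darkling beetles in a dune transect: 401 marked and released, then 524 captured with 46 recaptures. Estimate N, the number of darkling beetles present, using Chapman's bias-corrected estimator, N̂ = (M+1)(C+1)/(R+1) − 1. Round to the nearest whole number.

N̂ = (401+1)(524+1)/(46+1) − 1 = 402·525/47 − 1
= 211050/47 − 1 ≈ 4490.4 − 1 ≈ 4489.4 → 4489

N ≈ 4489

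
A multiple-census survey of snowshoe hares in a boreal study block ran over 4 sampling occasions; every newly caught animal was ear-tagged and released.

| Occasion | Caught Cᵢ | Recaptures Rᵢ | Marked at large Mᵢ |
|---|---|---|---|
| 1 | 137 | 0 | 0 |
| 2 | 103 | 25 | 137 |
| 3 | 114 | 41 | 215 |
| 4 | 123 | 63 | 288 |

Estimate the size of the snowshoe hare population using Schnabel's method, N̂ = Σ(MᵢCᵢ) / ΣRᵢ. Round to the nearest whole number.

Σ MᵢCᵢ = 0·137 + 137·103 + 215·114 + 288·123 = 0 + 14111 + 24510 + 35424 = 74045
Σ Rᵢ = 0 + 25 + 41 + 63 = 129
N̂ = 74045 / 129 ≈ 574.0 → 574

N ≈ 574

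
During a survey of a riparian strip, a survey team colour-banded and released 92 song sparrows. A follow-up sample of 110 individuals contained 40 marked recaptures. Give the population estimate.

N = (92 × 110) / 40 = 10120 / 40 = 253

N = 253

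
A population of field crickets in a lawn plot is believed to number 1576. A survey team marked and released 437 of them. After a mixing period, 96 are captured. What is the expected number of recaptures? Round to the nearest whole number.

The marked fraction of the population is 437/1576, so in a sample of 96 expect C·(M/N) marked.
E[R] = 437 × 96 / 1576 = 41952 / 1576 ≈ 26.6 → 27

expected recaptures ≈ 27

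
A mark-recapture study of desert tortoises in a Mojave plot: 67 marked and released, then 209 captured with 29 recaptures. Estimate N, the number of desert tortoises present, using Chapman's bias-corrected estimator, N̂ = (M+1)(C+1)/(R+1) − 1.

N = 475

N̂ = (67+1)(209+1)/(29+1) − 1 = 68·210/30 − 1
= 14280/30 − 1 = 476 − 1 = 475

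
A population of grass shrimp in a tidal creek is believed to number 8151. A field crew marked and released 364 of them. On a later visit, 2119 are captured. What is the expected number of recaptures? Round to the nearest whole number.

expected recaptures ≈ 95

Expected recaptures E[R] = M·C / N.
E[R] = 364 × 2119 / 8151 = 771316 / 8151 ≈ 94.6 → 95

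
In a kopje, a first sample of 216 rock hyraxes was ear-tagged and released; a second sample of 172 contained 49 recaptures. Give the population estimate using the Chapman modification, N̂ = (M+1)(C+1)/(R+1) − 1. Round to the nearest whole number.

N ≈ 750

N̂ = (216+1)(172+1)/(49+1) − 1 = 217·173/50 − 1
= 37541/50 − 1 ≈ 750.8 − 1 ≈ 749.8 → 750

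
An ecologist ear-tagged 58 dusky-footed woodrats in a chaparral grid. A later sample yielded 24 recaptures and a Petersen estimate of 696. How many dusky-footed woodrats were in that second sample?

C = 288

From N = M·C/R: C = N·R / M = 696·24 / 58 = 16704 / 58 = 288.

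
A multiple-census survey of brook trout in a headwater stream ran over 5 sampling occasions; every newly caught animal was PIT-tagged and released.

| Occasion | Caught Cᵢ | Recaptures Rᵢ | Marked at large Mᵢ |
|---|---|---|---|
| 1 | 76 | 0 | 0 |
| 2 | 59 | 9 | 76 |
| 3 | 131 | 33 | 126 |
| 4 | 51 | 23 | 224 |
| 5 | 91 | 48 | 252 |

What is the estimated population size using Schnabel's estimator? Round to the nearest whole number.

Σ MᵢCᵢ = 0·76 + 76·59 + 126·131 + 224·51 + 252·91 = 0 + 4484 + 16506 + 11424 + 22932 = 55346
Σ Rᵢ = 0 + 9 + 33 + 23 + 48 = 113
N̂ = 55346 / 113 ≈ 489.8 → 490

N ≈ 490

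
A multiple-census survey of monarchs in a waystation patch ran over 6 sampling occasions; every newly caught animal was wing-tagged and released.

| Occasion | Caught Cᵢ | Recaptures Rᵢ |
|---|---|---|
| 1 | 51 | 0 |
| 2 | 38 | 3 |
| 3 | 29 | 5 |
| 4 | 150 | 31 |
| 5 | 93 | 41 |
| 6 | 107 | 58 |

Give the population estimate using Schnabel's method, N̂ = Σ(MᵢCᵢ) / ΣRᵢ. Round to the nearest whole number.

N ≈ 524

Marked at large before each occasion: Mᵢ = Σⱼ<ᵢ (Cⱼ − Rⱼ) → M1=0, M2=51, M3=86, M4=110, M5=229, M6=281
Σ MᵢCᵢ = 0·51 + 51·38 + 86·29 + 110·150 + 229·93 + 281·107 = 0 + 1938 + 2494 + 16500 + 21297 + 30067 = 72296
Σ Rᵢ = 0 + 3 + 5 + 31 + 41 + 58 = 138
N̂ = 72296 / 138 ≈ 523.9 → 524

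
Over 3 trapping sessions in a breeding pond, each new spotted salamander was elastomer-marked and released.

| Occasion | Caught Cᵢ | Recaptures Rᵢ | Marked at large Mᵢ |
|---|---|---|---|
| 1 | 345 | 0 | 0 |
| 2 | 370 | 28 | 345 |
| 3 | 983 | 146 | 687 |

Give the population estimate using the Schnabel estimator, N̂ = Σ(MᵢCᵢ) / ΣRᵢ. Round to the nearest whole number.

N ≈ 4615

Σ MᵢCᵢ = 0·345 + 345·370 + 687·983 = 0 + 127650 + 675321 = 802971
Σ Rᵢ = 0 + 28 + 146 = 174
N̂ = 802971 / 174 ≈ 4614.8 → 4615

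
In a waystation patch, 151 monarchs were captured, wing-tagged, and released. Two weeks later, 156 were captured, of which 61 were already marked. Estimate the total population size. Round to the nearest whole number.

N ≈ 386

The marked fraction in the recapture sample should equal the marked fraction in the population: 61/156 = 151/N.
N = (151 × 156) / 61 = 23556 / 61 ≈ 386.2 → 386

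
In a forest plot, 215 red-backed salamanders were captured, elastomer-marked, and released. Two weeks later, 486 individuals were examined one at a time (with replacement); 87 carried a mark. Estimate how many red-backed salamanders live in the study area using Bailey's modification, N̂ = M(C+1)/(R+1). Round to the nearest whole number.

N̂ = 215·(486+1)/(87+1) = 215·487/88 = 104705/88 ≈ 1189.8 → 1190

N ≈ 1190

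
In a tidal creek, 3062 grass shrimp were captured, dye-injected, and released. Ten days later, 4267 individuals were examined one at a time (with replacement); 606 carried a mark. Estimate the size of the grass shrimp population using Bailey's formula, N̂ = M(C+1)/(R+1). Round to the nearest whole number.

N̂ = 3062·(4267+1)/(606+1) = 3062·4268/607 = 13068616/607 ≈ 21529.8 → 21530

N ≈ 21,530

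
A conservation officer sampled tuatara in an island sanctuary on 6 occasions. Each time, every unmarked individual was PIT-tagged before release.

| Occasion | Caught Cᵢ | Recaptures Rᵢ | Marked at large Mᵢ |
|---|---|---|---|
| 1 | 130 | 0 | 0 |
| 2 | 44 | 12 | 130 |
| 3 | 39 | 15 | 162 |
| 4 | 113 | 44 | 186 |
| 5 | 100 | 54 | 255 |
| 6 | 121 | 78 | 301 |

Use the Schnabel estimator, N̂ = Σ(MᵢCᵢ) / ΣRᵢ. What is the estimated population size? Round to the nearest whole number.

N ≈ 468

Σ MᵢCᵢ = 0·130 + 130·44 + 162·39 + 186·113 + 255·100 + 301·121 = 0 + 5720 + 6318 + 21018 + 25500 + 36421 = 94977
Σ Rᵢ = 0 + 12 + 15 + 44 + 54 + 78 = 203
N̂ = 94977 / 203 ≈ 467.9 → 468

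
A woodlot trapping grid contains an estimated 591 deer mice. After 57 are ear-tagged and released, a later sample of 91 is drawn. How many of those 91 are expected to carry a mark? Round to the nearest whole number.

The marked fraction of the population is 57/591, so in a sample of 91 expect C·(M/N) marked.
E[R] = 57 × 91 / 591 = 5187 / 591 ≈ 8.8 → 9

expected recaptures ≈ 9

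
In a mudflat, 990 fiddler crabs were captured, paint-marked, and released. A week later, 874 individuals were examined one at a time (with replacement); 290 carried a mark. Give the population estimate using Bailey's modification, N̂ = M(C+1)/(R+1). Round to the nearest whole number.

N ≈ 2977

N̂ = 990·(874+1)/(290+1) = 990·875/291 = 866250/291 ≈ 2976.8 → 2977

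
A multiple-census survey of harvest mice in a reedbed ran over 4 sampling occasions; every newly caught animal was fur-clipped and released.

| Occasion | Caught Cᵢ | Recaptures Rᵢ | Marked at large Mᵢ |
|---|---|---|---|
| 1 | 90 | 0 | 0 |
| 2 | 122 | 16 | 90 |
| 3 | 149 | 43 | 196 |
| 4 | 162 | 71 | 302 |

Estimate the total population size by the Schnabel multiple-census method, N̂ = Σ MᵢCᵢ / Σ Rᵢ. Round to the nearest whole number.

Σ MᵢCᵢ = 0·90 + 90·122 + 196·149 + 302·162 = 0 + 10980 + 29204 + 48924 = 89108
Σ Rᵢ = 0 + 16 + 43 + 71 = 130
N̂ = 89108 / 130 ≈ 685.4 → 685

N ≈ 685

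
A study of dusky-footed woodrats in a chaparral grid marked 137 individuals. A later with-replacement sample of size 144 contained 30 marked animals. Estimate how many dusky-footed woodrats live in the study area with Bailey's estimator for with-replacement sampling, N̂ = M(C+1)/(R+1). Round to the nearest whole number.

N ≈ 641

N̂ = 137·(144+1)/(30+1) = 137·145/31 = 19865/31 ≈ 640.8 → 641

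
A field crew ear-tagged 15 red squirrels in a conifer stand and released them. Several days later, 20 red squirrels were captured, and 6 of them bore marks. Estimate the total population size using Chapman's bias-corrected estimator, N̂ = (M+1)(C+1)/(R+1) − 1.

N = 47

N̂ = (15+1)(20+1)/(6+1) − 1 = 16·21/7 − 1
= 336/7 − 1 = 48 − 1 = 47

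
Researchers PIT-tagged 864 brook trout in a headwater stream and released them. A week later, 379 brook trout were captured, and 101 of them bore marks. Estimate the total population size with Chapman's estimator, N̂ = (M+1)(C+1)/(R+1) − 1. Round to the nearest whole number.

N̂ = (864+1)(379+1)/(101+1) − 1 = 865·380/102 − 1
= 328700/102 − 1 ≈ 3222.5 − 1 ≈ 3221.5 → 3222

N ≈ 3222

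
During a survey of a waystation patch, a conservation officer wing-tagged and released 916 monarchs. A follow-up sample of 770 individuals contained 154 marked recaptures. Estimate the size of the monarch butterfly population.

The marked fraction in the recapture sample should equal the marked fraction in the population: 154/770 = 916/N.
N = (916 × 770) / 154 = 705320 / 154 = 4580

N = 4580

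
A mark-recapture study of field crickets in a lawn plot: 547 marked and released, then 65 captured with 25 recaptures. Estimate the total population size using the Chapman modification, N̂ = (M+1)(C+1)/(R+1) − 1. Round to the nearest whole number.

N̂ = (547+1)(65+1)/(25+1) − 1 = 548·66/26 − 1
= 36168/26 − 1 ≈ 1391.1 − 1 ≈ 1390.1 → 1390

N ≈ 1390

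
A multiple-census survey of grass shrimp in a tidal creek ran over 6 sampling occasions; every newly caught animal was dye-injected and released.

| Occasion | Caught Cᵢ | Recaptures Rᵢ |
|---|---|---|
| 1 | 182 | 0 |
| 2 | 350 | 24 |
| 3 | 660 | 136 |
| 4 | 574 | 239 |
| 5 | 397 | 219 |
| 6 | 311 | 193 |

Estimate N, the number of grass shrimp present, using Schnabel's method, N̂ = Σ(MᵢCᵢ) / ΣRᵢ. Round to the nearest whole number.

Marked at large before each occasion: Mᵢ = Σⱼ<ᵢ (Cⱼ − Rⱼ) → M1=0, M2=182, M3=508, M4=1032, M5=1367, M6=1545
Σ MᵢCᵢ = 0·182 + 182·350 + 508·660 + 1032·574 + 1367·397 + 1545·311 = 0 + 63700 + 335280 + 592368 + 542699 + 480495 = 2014542
Σ Rᵢ = 0 + 24 + 136 + 239 + 219 + 193 = 811
N̂ = 2014542 / 811 ≈ 2484.0 → 2484

N ≈ 2484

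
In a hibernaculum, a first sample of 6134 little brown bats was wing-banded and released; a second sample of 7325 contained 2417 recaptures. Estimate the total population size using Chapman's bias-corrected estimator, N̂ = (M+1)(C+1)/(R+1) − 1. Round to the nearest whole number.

N̂ = (6134+1)(7325+1)/(2417+1) − 1 = 6135·7326/2418 − 1
= 44945010/2418 − 1 ≈ 18587.7 − 1 ≈ 18586.7 → 18587

N ≈ 18,587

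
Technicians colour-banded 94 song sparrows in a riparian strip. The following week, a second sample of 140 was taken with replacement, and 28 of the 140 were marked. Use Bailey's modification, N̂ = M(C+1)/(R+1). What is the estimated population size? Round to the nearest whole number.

N ≈ 457

N̂ = 94·(140+1)/(28+1) = 94·141/29 = 13254/29 ≈ 457.0 → 457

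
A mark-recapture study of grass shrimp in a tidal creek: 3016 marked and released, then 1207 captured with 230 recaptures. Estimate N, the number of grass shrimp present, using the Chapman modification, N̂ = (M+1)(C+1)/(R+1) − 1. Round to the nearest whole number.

N ≈ 15,776

N̂ = (3016+1)(1207+1)/(230+1) − 1 = 3017·1208/231 − 1
= 3644536/231 − 1 ≈ 15777.2 − 1 ≈ 15776.2 → 15776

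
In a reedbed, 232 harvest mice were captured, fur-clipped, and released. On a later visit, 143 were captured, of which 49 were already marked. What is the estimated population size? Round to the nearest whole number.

N = (232 × 143) / 49 = 33176 / 49 ≈ 677.1 → 677

N ≈ 677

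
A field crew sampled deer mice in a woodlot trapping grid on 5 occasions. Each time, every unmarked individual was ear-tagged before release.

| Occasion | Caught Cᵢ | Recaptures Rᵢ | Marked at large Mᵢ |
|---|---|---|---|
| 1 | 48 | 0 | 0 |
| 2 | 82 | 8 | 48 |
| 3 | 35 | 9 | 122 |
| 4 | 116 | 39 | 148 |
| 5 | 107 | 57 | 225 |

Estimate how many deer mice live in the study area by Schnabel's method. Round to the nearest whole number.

Σ MᵢCᵢ = 0·48 + 48·82 + 122·35 + 148·116 + 225·107 = 0 + 3936 + 4270 + 17168 + 24075 = 49449
Σ Rᵢ = 0 + 8 + 9 + 39 + 57 = 113
N̂ = 49449 / 113 ≈ 437.6 → 438

N ≈ 438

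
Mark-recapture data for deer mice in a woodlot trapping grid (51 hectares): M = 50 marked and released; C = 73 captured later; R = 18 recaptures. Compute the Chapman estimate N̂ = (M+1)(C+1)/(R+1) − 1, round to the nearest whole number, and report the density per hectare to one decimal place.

N̂ = 51·74/19 − 1 = 3774/19 − 1 ≈ 197.6 → 198
Density = N̂ / area = 198 / 51 ≈ 3.88 → 3.9 per hectare

density ≈ 3.9 deer mice per hectare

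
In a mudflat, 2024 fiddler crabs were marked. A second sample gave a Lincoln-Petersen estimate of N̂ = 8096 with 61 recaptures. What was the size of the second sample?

C = 244

From N = M·C/R: C = N·R / M = 8096·61 / 2024 = 493856 / 2024 = 244.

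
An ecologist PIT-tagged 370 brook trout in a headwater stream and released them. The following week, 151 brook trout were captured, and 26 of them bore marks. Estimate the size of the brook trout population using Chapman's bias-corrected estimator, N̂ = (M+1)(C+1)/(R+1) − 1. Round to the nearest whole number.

N ≈ 2088

N̂ = (370+1)(151+1)/(26+1) − 1 = 371·152/27 − 1
= 56392/27 − 1 ≈ 2088.6 − 1 ≈ 2087.6 → 2088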